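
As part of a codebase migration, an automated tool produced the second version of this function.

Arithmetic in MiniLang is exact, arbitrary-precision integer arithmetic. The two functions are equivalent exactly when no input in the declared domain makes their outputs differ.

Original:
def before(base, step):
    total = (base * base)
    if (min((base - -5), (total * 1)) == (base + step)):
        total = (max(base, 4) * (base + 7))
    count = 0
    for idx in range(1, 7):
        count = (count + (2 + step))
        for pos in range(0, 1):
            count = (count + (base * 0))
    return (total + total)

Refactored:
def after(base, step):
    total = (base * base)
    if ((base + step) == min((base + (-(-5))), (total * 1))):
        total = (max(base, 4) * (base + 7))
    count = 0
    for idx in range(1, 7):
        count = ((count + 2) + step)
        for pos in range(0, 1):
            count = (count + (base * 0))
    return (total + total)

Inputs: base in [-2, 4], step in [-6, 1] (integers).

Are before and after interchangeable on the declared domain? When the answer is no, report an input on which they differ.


Side by side, the visible changes include: arithmetic usage differs.
As a probe, take base=3, step=0: before runs total=9, then (min((base - -5), (total * 1)) == (base + step)) is false, then count=0, then (idx=1), then count=2, then (pos=0), then count=2, then (idx=2), then count=4, then (pos=0), then count=4, then (idx=3), then count=6, then (pos=0), then count=6, then (idx=4), then count=8, then (pos=0), then count=8, then (idx=5), then count=10, then (pos=0), then count=10, then (idx=6), then count=12, then (pos=0), then count=12, then returns 18; after runs total=9, then ((base + step) == min((base + (-(-5))), (total * 1))) is false, then count=0, then (idx=1), then count=2, then (pos=0), then count=2, then (idx=2), then count=4, then (pos=0), then count=4, then (idx=3), then count=6, then (pos=0), then count=6, then (idx=4), then count=8, then (pos=0), then count=8, then (idx=5), then count=10, then (pos=0), then count=10, then (idx=6), then count=12, then (pos=0), then count=12, then returns 18; both end at 18.
Across all 56 domain points the two functions coincide.
verdict: equivalent


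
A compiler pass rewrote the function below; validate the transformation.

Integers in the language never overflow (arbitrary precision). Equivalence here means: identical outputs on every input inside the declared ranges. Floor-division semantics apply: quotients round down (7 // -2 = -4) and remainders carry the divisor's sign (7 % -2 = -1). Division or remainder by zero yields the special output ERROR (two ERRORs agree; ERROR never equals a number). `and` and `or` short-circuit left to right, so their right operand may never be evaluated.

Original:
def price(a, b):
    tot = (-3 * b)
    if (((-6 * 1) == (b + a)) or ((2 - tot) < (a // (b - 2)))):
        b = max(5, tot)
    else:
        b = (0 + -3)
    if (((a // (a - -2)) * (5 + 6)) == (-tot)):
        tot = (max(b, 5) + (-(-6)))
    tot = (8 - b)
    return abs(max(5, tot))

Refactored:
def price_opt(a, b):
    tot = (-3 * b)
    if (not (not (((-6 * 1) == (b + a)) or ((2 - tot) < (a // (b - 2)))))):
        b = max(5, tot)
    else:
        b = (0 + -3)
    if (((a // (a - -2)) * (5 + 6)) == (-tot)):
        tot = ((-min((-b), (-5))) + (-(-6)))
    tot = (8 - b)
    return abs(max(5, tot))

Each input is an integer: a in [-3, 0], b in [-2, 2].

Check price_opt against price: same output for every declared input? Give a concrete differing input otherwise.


Comparing the listings, the differences include: min/max/abs usage differs, and boolean connective usage differs.
One worked example (a=0, b=1) — price: tot := -3 | (((-6 * 1) == (b + a)) or ((2 - tot) < (a // (b - 2)))): false | b := -3 | (((a // (a - -2)) * (5 + 6)) == (-tot)): false | tot := 11 | result 11; price_opt: tot := -3 | (not (not (((-6 * 1) == (b + a)) or ((2 - tot) < (a // (b - 2)))))): false | b := -3 | (((a // (a - -2)) * (5 + 6)) == (-tot)): false | tot := 11 | result 11; agreement on 11.
Sweeping the whole domain (20 inputs) finds no disagreement.
verdict: equivalent


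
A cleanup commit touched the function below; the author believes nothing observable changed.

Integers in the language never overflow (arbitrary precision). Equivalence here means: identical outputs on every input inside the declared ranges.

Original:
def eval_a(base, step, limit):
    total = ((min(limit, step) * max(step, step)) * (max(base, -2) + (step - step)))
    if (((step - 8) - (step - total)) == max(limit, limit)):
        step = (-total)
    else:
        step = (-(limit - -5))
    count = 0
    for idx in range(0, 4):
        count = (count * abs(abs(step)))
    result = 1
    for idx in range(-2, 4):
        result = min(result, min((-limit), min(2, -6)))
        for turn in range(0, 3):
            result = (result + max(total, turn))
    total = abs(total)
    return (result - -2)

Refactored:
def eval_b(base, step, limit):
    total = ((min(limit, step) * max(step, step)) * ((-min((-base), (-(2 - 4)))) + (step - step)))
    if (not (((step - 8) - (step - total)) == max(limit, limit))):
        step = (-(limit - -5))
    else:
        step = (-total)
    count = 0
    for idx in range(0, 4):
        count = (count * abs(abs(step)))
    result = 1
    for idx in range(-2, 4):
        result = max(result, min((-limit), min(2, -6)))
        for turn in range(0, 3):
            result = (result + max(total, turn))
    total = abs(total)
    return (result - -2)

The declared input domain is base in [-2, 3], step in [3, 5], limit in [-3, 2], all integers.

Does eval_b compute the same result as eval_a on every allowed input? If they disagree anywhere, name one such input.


These are not equivalent — on base=-2, step=3, limit=-3 the outputs split (50 vs 327).
eval_a: total=18, then (((step - 8) - (step - total)) == max(limit, limit)) is false, then step=-2, then count=0, then (idx=0), then count=0, then (idx=1), then count=0, then (idx=2), then count=0, then (idx=3), then count=0, then result=1, then (idx=-2), then result=-6, then (turn=0), then result=12, then (turn=1), then result=30, then (turn=2), then result=48, then (idx=-1), then result=-6, then (turn=0), then result=12, then (turn=1), then result=30, then (turn=2), then result=48, then (idx=0), then result=-6, then (turn=0), then result=12, then (turn=1), then result=30, then (turn=2), then result=48, then (idx=1), then result=-6, then (turn=0), then result=12, then (turn=1), then result=30, then (turn=2), then result=48, then (idx=2), then result=-6, then (turn=0), then result=12, then (turn=1), then result=30, then (turn=2), then result=48, then (idx=3), then result=-6, then (turn=0), then result=12, then (turn=1), then result=30, then (turn=2), then result=48, then total=18, then returns 50
eval_b: total=18, then (not (((step - 8) - (step - total)) == max(limit, limit))) is true, then step=-2, then count=0, then (idx=0), then count=0, then (idx=1), then count=0, then (idx=2), then count=0, then (idx=3), then count=0, then result=1, then (idx=-2), then result=1, then (turn=0), then result=19, then (turn=1), then result=37, then (turn=2), then result=55, then (idx=-1), then result=55, then (turn=0), then result=73, then (turn=1), then result=91, then (turn=2), then result=109, then (idx=0), then result=109, then (turn=0), then result=127, then (turn=1), then result=145, then (turn=2), then result=163, then (idx=1), then result=163, then (turn=0), then result=181, then (turn=1), then result=199, then (turn=2), then result=217, then (idx=2), then result=217, then (turn=0), then result=235, then (turn=1), then result=253, then (turn=2), then result=271, then (idx=3), then result=271, then (turn=0), then result=289, then (turn=1), then result=307, then (turn=2), then result=325, then total=18, then returns 327
verdict: not equivalent; witness: base=-2, step=3, limit=-3


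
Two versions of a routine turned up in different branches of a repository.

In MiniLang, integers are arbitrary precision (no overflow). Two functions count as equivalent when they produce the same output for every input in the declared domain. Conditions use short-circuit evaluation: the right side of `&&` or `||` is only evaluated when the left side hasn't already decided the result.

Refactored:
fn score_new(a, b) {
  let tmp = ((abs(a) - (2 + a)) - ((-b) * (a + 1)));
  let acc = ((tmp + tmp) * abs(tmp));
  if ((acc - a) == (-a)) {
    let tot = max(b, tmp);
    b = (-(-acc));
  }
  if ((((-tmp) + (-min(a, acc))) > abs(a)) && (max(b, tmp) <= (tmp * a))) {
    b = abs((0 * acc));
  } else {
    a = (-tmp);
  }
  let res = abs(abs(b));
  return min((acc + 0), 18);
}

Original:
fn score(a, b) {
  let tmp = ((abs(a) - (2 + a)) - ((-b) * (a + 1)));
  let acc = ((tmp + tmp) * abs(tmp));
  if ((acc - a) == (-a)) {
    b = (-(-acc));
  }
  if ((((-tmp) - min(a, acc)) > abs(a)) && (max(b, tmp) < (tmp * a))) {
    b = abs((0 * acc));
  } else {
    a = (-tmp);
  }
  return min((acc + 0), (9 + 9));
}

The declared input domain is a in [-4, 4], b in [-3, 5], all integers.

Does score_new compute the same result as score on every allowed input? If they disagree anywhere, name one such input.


Although `(max(b, tmp) < (tmp * a))` became `(max(b, tmp) <= (tmp * a))`, no input in the stated domain can expose it.
Spot check at a=1, b=1 — score: tmp=0, then acc=0, then ((acc - a) == (-a)) is true, then b=0, then ((((-tmp) - min(a, acc)) > abs(a)) && (max(b, tmp) < (tmp * a))) is false, then a=0, then returns 0. score_new: tmp=0, then acc=0, then ((acc - a) == (-a)) is true, then tot=1, then b=0, then ((((-tmp) + (-min(a, acc))) > abs(a)) && (max(b, tmp) <= (tmp * a))) is false, then a=0, then res=0, then returns 0. Both give 0.
Across all 81 domain points the two functions coincide.
verdict: equivalent


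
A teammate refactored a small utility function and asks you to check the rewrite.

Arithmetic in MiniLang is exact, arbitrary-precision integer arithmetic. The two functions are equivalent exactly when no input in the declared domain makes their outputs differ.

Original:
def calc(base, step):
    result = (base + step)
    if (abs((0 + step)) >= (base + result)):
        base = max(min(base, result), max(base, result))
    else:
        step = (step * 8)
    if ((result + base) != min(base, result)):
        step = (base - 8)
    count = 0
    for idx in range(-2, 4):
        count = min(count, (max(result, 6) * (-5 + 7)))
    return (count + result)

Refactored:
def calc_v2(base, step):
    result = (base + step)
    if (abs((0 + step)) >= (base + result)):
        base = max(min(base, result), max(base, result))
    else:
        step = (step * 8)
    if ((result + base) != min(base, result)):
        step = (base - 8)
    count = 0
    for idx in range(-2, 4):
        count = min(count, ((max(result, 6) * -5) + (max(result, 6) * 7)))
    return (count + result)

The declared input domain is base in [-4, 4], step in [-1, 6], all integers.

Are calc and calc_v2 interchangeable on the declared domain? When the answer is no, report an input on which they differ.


Side by side, the visible changes include: min/max/abs usage differs; constant usage differs; arithmetic usage differs.
Tracing base=-2, step=3: calc: result := 1 | (abs((0 + step)) >= (base + result)): true | base := 1 | ((result + base) != min(base, result)): true | step := -7 | count := 0 | iter idx=-2: | count := 0 | iter idx=-1: | count := 0 | iter idx=0: | count := 0 | iter idx=1: | count := 0 | iter idx=2: | count := 0 | iter idx=3: | count := 0 | result 1 | calc_v2: result := 1 | (abs((0 + step)) >= (base + result)): true | base := 1 | ((result + base) != min(base, result)): true | step := -7 | count := 0 | iter idx=-2: | count := 0 | iter idx=-1: | count := 0 | iter idx=0: | count := 0 | iter idx=1: | count := 0 | iter idx=2: | count := 0 | iter idx=3: | count := 0 | result 1 — matching result 1.
Checked all 72 inputs in the declared domain: the outputs agree on every one.
verdict: equivalent


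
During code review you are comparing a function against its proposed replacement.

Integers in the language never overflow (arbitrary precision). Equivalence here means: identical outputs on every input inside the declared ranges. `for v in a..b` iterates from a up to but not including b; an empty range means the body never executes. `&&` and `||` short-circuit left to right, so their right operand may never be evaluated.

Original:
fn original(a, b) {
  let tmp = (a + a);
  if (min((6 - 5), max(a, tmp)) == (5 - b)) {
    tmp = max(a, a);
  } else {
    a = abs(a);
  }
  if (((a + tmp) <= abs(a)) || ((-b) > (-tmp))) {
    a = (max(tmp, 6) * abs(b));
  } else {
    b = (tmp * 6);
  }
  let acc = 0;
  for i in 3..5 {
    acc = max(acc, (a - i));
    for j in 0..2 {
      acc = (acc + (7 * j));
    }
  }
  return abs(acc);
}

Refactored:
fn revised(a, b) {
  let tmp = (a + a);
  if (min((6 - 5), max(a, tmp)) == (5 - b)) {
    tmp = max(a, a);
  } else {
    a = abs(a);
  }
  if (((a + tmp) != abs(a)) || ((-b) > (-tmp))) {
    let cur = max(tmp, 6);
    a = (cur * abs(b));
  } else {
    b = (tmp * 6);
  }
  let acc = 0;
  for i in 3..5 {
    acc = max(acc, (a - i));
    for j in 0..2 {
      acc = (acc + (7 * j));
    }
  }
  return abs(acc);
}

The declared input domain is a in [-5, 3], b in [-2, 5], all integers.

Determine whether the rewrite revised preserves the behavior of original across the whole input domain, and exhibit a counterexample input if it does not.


Evaluate both at a=0, b=1.
original: tmp=0, then (min((6 - 5), max(a, tmp)) == (5 - b)) is false, then a=0, then (((a + tmp) <= abs(a)) || ((-b) > (-tmp))) is true, then a=6, then acc=0, then (i=3), then acc=3, then (j=0), then acc=3, then (j=1), then acc=10, then (i=4), then acc=10, then (j=0), then acc=10, then (j=1), then acc=17, then returns 17
revised: tmp=0, then (min((6 - 5), max(a, tmp)) == (5 - b)) is false, then a=0, then (((a + tmp) != abs(a)) || ((-b) > (-tmp))) is false, then b=0, then acc=0, then (i=3), then acc=0, then (j=0), then acc=0, then (j=1), then acc=7, then (i=4), then acc=7, then (j=0), then acc=7, then (j=1), then acc=14, then returns 14
17 != 14, so the rewrite changes behavior.
verdict: not equivalent; witness: a=0, b=1


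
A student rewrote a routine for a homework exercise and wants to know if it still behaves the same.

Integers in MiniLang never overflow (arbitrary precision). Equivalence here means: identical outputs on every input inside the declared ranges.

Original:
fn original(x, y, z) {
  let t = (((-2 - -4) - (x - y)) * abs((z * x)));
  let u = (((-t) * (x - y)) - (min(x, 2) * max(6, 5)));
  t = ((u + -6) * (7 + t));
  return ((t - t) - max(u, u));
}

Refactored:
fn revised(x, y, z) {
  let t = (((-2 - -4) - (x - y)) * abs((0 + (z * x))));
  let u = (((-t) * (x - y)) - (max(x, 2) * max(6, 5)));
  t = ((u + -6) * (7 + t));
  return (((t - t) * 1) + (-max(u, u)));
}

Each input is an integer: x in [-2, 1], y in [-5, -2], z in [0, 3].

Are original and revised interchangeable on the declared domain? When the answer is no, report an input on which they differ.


x=-2, y=-5, z=0 yields -12 from original but 12 from revised.
verdict: not equivalent; witness: x=-2, y=-5, z=0


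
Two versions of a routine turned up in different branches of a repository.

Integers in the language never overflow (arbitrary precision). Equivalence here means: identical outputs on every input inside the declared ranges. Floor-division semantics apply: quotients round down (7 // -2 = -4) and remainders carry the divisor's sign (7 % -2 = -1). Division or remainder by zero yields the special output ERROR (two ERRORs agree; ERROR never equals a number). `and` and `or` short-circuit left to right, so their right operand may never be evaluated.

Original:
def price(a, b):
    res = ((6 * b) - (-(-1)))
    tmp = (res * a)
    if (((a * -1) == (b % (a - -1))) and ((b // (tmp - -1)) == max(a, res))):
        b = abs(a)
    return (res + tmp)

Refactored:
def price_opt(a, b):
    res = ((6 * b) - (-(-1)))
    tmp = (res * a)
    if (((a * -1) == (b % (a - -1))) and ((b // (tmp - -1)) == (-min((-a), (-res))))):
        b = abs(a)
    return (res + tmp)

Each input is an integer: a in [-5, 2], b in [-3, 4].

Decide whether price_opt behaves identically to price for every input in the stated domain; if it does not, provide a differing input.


Comparing the listings, the differences include: min/max/abs usage differs.
One worked example (a=-3, b=3) — price: res := 17 | tmp := -51 | (((a * -1) == (b % (a - -1))) and ((b // (tmp - -1)) == max(a, res))): false | result -34; price_opt: res := 17 | tmp := -51 | (((a * -1) == (b % (a - -1))) and ((b // (tmp - -1)) == (-min((-a), (-res))))): false | result -34; agreement on -34.
An exhaustive pass over the 64 declared inputs shows identical outputs.
verdict: equivalent


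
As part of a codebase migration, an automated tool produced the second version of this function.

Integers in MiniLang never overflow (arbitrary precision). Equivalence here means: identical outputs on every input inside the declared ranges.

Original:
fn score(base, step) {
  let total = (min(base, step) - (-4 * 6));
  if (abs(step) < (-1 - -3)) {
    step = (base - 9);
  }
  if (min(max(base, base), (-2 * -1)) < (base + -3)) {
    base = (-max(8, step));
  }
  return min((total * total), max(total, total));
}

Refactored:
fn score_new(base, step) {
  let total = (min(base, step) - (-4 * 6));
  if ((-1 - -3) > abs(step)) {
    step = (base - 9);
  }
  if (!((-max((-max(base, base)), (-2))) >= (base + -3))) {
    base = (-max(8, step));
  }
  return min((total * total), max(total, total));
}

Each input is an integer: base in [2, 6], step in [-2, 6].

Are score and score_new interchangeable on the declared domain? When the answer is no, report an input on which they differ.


Equivalent — the differences include min/max/abs usage differs, plus constant usage differs, plus arithmetic usage differs, plus comparison usage differs, plus boolean connective usage differs, yet no declared input distinguishes the two.
Spot check at base=5, step=3 — score: total=27, then (abs(step) < (-1 - -3)) is false, then (min(max(base, base), (-2 * -1)) < (base + -3)) is false, then returns 27. score_new: total=27, then ((-1 - -3) > abs(step)) is false, then (!((-max((-max(base, base)), (-2))) >= (base + -3))) is false, then returns 27. Both give 27.
Every one of the 45 inputs gives matching results.
verdict: equivalent


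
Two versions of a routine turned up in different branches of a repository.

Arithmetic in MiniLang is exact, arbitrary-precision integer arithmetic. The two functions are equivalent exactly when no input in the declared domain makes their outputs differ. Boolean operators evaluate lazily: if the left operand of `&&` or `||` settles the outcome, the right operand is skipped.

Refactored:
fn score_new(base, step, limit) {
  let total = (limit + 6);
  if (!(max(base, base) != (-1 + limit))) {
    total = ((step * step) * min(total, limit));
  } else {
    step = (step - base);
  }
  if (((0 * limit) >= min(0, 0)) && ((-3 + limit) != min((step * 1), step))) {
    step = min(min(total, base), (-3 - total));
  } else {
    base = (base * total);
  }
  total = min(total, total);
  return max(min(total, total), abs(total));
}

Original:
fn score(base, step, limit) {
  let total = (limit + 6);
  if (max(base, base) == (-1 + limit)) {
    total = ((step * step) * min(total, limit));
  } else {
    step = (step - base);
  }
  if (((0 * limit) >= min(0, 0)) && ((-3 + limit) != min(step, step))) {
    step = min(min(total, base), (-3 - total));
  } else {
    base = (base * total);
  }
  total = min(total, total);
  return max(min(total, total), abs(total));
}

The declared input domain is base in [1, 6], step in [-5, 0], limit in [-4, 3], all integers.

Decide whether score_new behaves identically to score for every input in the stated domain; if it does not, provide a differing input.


Changes here: arithmetic usage differs; and comparison usage differs; and boolean connective usage differs; and constant usage differs; the full 288-point sweep finds no disagreement.
verdict: equivalent


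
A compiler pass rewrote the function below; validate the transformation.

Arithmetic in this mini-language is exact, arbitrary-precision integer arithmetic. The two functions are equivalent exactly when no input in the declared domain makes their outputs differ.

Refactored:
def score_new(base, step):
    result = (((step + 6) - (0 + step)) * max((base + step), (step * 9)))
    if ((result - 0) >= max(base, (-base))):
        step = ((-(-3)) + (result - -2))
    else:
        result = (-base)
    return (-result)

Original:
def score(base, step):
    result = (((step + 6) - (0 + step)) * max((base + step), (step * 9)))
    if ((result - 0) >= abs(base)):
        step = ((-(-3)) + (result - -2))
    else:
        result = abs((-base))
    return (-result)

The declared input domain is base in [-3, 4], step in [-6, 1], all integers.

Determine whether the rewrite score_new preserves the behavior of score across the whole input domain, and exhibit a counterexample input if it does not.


The rewrite breaks on base=1, step=-6, where the results are -1 and 1.
score: result := -30 | ((result - 0) >= abs(base)): false | result := 1 | result -1
score_new: result := -30 | ((result - 0) >= max(base, (-base))): false | result := -1 | result 1
verdict: not equivalent; witness: base=1, step=-6


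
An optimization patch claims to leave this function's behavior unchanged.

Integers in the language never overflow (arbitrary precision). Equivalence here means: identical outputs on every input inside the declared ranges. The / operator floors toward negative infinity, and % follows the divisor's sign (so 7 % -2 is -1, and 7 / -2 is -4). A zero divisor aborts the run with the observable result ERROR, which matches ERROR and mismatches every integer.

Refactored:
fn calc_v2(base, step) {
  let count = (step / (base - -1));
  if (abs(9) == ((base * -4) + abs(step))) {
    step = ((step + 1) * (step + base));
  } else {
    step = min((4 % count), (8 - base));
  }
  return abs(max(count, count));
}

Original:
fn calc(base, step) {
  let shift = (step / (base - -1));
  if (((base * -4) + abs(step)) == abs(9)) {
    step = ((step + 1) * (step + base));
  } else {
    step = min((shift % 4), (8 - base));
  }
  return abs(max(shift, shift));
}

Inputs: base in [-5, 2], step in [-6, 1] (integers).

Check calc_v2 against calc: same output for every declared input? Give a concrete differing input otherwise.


There is a counterexample at base=-5, step=-3: 0 on one side, ERROR on the other.
calc: shift := 0 | (((base * -4) + abs(step)) == abs(9)): false | step := 0 | result 0
calc_v2: count := 0 | (abs(9) == ((base * -4) + abs(step))): false | divide-by-zero, output ERROR
verdict: not equivalent; witness: base=-5, step=-3


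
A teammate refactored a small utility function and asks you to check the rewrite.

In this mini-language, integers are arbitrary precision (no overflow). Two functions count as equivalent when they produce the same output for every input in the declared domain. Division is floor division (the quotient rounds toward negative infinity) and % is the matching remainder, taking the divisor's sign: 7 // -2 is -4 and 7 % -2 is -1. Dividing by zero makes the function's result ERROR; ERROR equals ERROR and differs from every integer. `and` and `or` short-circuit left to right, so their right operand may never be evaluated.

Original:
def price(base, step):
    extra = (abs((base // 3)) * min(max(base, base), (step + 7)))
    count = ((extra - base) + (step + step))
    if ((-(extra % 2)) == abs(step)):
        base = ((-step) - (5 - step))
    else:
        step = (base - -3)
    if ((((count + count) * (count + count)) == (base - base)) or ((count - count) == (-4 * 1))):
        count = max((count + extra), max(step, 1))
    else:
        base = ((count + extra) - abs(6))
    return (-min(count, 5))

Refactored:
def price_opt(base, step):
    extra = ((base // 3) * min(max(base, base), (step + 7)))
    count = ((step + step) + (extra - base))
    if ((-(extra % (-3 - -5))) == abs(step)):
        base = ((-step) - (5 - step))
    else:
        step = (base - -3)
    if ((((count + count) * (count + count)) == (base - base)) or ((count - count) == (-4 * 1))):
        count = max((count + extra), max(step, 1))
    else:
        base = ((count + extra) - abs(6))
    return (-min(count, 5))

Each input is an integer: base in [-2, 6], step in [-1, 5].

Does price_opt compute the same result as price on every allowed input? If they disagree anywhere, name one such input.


Evaluate both at base=-2, step=-1.
price: extra := -2 | count := -2 | ((-(extra % 2)) == abs(step)): false | step := 1 | ((((count + count) * (count + count)) == (base - base)) or ((count - count) == (-4 * 1))): false | base := -10 | result 2
price_opt: extra := 2 | count := 2 | ((-(extra % (-3 - -5))) == abs(step)): false | step := 1 | ((((count + count) * (count + count)) == (base - base)) or ((count - count) == (-4 * 1))): false | base := -2 | result -2
2 and -2 differ, so these are not the same function on this domain.
verdict: not equivalent; witness: base=-2, step=-1


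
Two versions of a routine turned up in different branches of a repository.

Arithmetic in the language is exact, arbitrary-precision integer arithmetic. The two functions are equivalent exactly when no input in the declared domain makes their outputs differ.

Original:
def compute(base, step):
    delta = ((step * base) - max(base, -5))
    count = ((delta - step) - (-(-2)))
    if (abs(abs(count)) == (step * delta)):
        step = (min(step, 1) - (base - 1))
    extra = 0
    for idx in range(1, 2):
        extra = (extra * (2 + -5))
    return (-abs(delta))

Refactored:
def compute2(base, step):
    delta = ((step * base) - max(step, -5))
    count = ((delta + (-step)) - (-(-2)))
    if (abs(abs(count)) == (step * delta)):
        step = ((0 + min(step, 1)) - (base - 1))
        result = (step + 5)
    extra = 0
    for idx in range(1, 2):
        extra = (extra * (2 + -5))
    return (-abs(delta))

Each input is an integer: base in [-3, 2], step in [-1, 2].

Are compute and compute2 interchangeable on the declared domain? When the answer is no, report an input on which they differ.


These are not equivalent — on base=-3, step=-1 the outputs split (-6 vs -4).
compute: delta = 6; count = 5; (abs(abs(count)) == (step * delta)) -> false; extra = 0; [idx=1]; extra = 0; return -6
compute2: delta = 4; count = 3; (abs(abs(count)) == (step * delta)) -> false; extra = 0; [idx=1]; extra = 0; return -4
verdict: not equivalent; witness: base=-3, step=-1


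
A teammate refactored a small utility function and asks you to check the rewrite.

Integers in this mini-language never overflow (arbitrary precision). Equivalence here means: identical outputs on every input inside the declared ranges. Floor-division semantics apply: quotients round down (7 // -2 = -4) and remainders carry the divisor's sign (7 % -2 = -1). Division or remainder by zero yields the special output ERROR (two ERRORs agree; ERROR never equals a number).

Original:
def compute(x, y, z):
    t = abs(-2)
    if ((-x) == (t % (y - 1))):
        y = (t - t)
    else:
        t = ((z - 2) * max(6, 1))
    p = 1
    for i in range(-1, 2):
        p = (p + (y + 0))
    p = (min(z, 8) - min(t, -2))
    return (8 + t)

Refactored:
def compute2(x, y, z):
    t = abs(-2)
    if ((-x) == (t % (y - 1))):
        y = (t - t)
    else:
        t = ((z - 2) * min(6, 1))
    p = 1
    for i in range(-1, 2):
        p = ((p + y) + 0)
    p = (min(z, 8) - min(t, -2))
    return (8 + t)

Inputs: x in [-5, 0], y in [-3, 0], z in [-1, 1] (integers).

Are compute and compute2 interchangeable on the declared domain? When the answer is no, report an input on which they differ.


The rewrite breaks on x=-5, y=-3, z=-1, where the results are -10 and 5.
compute: t := 2 | ((-x) == (t % (y - 1))): false | t := -18 | p := 1 | iter i=-1: | p := -2 | iter i=0: | p := -5 | iter i=1: | p := -8 | p := 17 | result -10
compute2: t := 2 | ((-x) == (t % (y - 1))): false | t := -3 | p := 1 | iter i=-1: | p := -2 | iter i=0: | p := -5 | iter i=1: | p := -8 | p := 2 | result 5
verdict: not equivalent; witness: x=-5, y=-3, z=-1


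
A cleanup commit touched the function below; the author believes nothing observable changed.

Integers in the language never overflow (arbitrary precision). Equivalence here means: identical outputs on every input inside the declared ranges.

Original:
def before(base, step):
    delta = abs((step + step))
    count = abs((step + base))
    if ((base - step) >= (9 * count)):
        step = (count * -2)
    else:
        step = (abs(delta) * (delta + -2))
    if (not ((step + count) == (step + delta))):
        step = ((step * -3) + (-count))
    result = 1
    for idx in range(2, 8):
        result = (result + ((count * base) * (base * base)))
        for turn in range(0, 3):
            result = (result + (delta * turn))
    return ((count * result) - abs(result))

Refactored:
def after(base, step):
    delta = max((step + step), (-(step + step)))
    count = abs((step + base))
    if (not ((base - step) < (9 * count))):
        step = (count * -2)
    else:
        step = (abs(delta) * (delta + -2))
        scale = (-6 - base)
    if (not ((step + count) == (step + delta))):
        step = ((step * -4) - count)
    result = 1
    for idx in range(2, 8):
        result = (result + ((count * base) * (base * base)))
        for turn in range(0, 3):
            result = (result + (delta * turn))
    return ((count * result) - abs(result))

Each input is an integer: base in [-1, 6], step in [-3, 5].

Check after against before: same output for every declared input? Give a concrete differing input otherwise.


Equivalent. Although `-3` became `-4`, no input in the stated domain can expose it.
Checked all 72 inputs in the declared domain: the outputs agree on every one.
Tracing base=2, step=3: before: delta=6, then count=5, then ((base - step) >= (9 * count)) is false, then step=24, then (not ((step + count) == (step + delta))) is true, then step=-77, then result=1, then (idx=2), then result=41, then (turn=0), then result=41, then (turn=1), then result=47, then (turn=2), then result=59, then (idx=3), then result=99, then (turn=0), then result=99, then (turn=1), then result=105, then (turn=2), then result=117, then (idx=4), then result=157, then (turn=0), then result=157, then (turn=1), then result=163, then (turn=2), then result=175, then (idx=5), then result=215, then (turn=0), then result=215, then (turn=1), then result=221, then (turn=2), then result=233, then (idx=6), then result=273, then (turn=0), then result=273, then (turn=1), then result=279, then (turn=2), then result=291, then (idx=7), then result=331, then (turn=0), then result=331, then (turn=1), then result=337, then (turn=2), then result=349, then returns 1396 | after: delta=6, then count=5, then (not ((base - step) < (9 * count))) is false, then step=24, then scale=-8, then (not ((step + count) == (step + delta))) is true, then step=-101, then result=1, then (idx=2), then result=41, then (turn=0), then result=41, then (turn=1), then result=47, then (turn=2), then result=59, then (idx=3), then result=99, then (turn=0), then result=99, then (turn=1), then result=105, then (turn=2), then result=117, then (idx=4), then result=157, then (turn=0), then result=157, then (turn=1), then result=163, then (turn=2), then result=175, then (idx=5), then result=215, then (turn=0), then result=215, then (turn=1), then result=221, then (turn=2), then result=233, then (idx=6), then result=273, then (turn=0), then result=273, then (turn=1), then result=279, then (turn=2), then result=291, then (idx=7), then result=331, then (turn=0), then result=331, then (turn=1), then result=337, then (turn=2), then result=349, then returns 1396 — matching result 1396.
verdict: equivalent


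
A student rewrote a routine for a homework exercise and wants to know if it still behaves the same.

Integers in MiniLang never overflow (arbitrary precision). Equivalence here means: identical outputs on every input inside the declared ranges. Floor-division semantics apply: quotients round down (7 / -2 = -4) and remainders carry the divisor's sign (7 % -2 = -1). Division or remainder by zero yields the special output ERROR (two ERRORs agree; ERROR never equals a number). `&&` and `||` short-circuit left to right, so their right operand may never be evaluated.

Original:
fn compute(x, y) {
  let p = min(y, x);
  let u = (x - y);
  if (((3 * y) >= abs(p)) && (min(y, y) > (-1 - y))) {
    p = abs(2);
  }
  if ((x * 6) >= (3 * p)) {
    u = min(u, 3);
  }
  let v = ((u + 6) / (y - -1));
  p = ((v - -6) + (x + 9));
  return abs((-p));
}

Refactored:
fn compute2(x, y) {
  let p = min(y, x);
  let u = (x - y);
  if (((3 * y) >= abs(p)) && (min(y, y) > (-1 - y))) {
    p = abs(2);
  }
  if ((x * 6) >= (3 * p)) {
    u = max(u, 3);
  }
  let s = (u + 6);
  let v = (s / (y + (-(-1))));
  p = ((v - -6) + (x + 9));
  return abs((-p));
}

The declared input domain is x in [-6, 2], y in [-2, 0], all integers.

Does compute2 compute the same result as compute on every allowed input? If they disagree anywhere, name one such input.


There is a counterexample at x=-1, y=-2: 7 on one side, 5 on the other.
compute: p := -2 | u := 1 | (((3 * y) >= abs(p)) && (min(y, y) > (-1 - y))): false | ((x * 6) >= (3 * p)): true | u := 1 | v := -7 | p := 7 | result 7
compute2: p := -2 | u := 1 | (((3 * y) >= abs(p)) && (min(y, y) > (-1 - y))): false | ((x * 6) >= (3 * p)): true | u := 3 | s := 9 | v := -9 | p := 5 | result 5
verdict: not equivalent; witness: x=-1, y=-2


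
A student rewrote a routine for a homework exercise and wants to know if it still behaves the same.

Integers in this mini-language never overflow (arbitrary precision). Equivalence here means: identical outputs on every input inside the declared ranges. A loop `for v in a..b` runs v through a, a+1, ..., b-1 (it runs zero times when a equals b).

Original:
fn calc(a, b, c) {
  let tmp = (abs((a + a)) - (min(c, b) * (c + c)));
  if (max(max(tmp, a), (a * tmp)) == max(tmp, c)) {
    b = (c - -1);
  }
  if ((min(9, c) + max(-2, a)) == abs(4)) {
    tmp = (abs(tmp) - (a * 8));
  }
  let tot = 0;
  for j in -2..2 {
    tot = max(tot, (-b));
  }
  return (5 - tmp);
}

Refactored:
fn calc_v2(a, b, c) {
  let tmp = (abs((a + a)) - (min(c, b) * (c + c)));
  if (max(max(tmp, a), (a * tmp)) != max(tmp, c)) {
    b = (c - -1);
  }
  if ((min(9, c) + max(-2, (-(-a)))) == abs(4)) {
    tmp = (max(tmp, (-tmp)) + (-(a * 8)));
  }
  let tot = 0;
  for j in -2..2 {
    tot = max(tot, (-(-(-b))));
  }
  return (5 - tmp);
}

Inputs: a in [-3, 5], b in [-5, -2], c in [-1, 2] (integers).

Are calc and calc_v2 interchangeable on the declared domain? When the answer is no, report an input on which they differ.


Equivalent. The one real change (`(max(max(tmp, a), (a * tmp)) == max(tmp, c))` became `(max(max(tmp, a), (a * tmp)) != max(tmp, c))`) has no effect anywhere in the declared ranges.
Every one of the 144 inputs gives matching results.
As a probe, take a=-3, b=-5, c=0: calc runs tmp becomes 6; next (max(max(tmp, a), (a * tmp)) == max(tmp, c)) evaluates to true; next b becomes 1; next ((min(9, c) + max(-2, a)) == abs(4)) evaluates to false; next tot becomes 0; next at j=-2:; next tot becomes 0; next at j=-1:; next tot becomes 0; next at j=0:; next tot becomes 0; next at j=1:; next tot becomes 0; next final value -1; calc_v2 runs tmp becomes 6; next (max(max(tmp, a), (a * tmp)) != max(tmp, c)) evaluates to false; next ((min(9, c) + max(-2, (-(-a)))) == abs(4)) evaluates to false; next tot becomes 0; next at j=-2:; next tot becomes 5; next at j=-1:; next tot becomes 5; next at j=0:; next tot becomes 5; next at j=1:; next tot becomes 5; next final value -1; both end at -1.
verdict: equivalent


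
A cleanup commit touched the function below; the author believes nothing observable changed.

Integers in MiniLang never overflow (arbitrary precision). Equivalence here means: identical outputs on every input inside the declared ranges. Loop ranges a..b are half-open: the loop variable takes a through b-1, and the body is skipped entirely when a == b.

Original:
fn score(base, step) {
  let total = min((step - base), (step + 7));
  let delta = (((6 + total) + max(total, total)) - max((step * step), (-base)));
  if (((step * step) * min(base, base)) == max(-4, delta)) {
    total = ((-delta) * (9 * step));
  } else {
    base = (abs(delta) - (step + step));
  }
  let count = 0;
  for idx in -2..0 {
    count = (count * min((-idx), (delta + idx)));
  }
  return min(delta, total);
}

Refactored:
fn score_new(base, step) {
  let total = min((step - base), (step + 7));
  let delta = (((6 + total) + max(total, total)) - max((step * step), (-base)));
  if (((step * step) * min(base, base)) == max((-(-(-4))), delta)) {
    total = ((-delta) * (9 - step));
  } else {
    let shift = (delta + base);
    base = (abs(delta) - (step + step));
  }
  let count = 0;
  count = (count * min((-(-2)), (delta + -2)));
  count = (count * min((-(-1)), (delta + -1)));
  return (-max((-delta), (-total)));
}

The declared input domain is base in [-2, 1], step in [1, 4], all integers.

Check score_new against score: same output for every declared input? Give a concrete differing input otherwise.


These are not equivalent — on base=1, step=2 the outputs split (-72 vs -28).
score: total = 1; delta = 4; (((step * step) * min(base, base)) == max(-4, delta)) -> true; total = -72; count = 0; [idx=-2]; count = 0; [idx=-1]; count = 0; return -72
score_new: total = 1; delta = 4; (((step * step) * min(base, base)) == max((-(-(-4))), delta)) -> true; total = -28; count = 0; count = 0; count = 0; return -28
verdict: not equivalent; witness: base=1, step=2


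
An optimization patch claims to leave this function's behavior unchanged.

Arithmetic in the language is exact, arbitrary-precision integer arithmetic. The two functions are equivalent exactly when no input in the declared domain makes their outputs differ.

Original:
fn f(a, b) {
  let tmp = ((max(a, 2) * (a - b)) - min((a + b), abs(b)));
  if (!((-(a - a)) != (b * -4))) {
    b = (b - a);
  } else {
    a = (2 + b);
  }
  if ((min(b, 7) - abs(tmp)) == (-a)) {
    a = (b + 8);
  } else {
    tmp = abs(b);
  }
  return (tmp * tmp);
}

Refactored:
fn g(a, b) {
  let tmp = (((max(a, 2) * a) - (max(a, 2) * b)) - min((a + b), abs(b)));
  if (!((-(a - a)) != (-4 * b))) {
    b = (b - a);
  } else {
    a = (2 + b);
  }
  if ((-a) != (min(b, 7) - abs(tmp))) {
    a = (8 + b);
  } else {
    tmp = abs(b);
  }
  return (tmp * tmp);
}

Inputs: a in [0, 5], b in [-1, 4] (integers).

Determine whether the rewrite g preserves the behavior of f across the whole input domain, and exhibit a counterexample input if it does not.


a=0, b=-1 yields 1 from f but 9 from g.
verdict: not equivalent; witness: a=0, b=-1


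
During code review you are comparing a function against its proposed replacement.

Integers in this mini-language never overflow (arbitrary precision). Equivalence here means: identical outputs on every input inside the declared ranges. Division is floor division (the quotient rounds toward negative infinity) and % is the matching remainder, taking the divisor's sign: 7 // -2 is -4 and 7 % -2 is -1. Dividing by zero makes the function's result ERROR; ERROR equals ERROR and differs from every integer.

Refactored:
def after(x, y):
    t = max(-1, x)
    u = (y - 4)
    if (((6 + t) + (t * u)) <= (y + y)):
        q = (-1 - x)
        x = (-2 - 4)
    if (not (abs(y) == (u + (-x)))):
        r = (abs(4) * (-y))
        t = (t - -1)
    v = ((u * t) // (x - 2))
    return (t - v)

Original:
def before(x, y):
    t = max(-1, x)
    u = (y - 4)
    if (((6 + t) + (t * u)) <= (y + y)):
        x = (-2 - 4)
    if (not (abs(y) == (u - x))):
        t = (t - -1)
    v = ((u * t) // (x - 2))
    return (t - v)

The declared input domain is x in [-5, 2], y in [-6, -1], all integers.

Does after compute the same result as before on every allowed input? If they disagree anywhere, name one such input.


The two are interchangeable: arithmetic usage differs; also min/max/abs usage differs; also constant usage differs; also statement counts differ; also local variable names differ, and every declared input agrees.
One worked example (x=2, y=-1) — before: t := 2 | u := -5 | (((6 + t) + (t * u)) <= (y + y)): true | x := -6 | (not (abs(y) == (u - x))): false | v := 1 | result 1; after: t := 2 | u := -5 | (((6 + t) + (t * u)) <= (y + y)): true | q := -3 | x := -6 | (not (abs(y) == (u + (-x)))): false | v := 1 | result 1; agreement on 1.
An exhaustive pass over the 48 declared inputs shows identical outputs.
verdict: equivalent
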